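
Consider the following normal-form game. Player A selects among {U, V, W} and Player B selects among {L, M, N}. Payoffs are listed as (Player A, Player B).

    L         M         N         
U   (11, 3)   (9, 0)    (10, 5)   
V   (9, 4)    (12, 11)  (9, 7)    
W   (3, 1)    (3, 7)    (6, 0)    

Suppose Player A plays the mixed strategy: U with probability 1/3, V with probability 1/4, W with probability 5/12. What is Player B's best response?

M

Compute Player B's expected payoff from each pure strategy against the given mix.
L: (1/3)·3 + (1/4)·4 + (5/12)·1 = 29/12
M: (1/3)·0 + (1/4)·11 + (5/12)·7 = 17/3
N: (1/3)·5 + (1/4)·7 + (5/12)·0 = 41/12
Highest expected payoff is 17/3, from M.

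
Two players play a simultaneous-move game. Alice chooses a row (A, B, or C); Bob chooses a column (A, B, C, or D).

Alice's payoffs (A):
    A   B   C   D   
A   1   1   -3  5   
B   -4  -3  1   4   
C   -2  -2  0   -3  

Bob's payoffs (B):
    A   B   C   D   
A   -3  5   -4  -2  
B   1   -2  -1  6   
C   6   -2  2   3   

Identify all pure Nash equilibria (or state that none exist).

Check mutual best responses: a cell is a NE iff neither player can gain by unilaterally deviating.
Alice's best responses — vs A: A (payoff 1); vs B: A (payoff 1); vs C: B (payoff 1); vs D: A (payoff 5).
Bob's best responses — vs A: B (payoff 5); vs B: D (payoff 6); vs C: A (payoff 6).
The only mutual best response is (A, B); neither player gains by switching there.

(A, B)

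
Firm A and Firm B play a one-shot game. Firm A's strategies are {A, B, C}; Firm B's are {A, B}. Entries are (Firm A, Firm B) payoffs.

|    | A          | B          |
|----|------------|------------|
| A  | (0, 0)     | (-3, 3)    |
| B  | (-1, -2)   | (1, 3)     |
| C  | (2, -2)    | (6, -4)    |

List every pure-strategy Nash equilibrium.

(C, A)

Check mutual best responses: a cell is a NE iff neither player can gain by unilaterally deviating.
Firm A's best responses — vs A: C (payoff 2); vs B: C (payoff 6).
Firm B's best responses — vs A: B (payoff 3); vs B: B (payoff 3); vs C: A (payoff -2).
The only mutual best response is (C, A); neither player gains by switching there.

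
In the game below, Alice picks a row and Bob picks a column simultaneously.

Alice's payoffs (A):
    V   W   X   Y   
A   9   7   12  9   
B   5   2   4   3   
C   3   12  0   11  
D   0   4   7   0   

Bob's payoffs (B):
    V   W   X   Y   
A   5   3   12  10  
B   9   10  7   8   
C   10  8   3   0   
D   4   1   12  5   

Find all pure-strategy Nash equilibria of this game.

A profile is a Nash equilibrium when each player is best-responding to the other.
Alice's best responses — vs V: A (payoff 9); vs W: C (payoff 12); vs X: A (payoff 12); vs Y: C (payoff 11).
Bob's best responses — vs A: X (payoff 12); vs B: W (payoff 10); vs C: V (payoff 10); vs D: X (payoff 12).
The only mutual best response is (A, X); neither player gains by switching there.

(A, X)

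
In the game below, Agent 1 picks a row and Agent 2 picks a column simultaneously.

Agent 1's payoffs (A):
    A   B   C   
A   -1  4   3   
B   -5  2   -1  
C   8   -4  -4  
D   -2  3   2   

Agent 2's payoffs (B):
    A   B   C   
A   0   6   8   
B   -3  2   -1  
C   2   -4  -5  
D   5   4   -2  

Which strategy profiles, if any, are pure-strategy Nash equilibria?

(A, C) and (C, A)

Find each player's best response to every opponent strategy; NE are the intersections.
Agent 1's best responses — vs A: C (payoff 8); vs B: A (payoff 4); vs C: A (payoff 3).
Agent 2's best responses — vs A: C (payoff 8); vs B: B (payoff 2); vs C: A (payoff 2); vs D: A (payoff 5).
Mutual best responses occur at (A, C) and (C, A); at each, neither player gains by switching.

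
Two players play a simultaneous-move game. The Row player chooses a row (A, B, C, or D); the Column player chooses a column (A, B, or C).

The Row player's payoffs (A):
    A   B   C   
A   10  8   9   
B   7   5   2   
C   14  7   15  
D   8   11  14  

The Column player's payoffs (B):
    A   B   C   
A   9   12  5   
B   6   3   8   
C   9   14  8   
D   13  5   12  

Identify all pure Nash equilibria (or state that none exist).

A profile is a Nash equilibrium when each player is best-responding to the other.
The Row player's best responses — vs A: C (payoff 14); vs B: D (payoff 11); vs C: C (payoff 15).
The Column player's best responses — vs A: B (payoff 12); vs B: C (payoff 8); vs C: B (payoff 14); vs D: A (payoff 13).
No cell has both players best-responding. For instance, the Row player's best reply to B is D, but against D the Column player prefers A over B.

None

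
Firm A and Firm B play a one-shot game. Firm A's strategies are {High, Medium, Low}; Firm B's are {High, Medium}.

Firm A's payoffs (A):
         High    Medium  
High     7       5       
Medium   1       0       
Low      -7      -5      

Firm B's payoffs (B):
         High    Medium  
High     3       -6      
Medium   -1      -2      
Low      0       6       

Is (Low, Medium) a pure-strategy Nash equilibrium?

No

Holding Firm B at Medium: Firm A gets -5 from Low but could get 5 by switching to High. Firm A has a profitable deviation.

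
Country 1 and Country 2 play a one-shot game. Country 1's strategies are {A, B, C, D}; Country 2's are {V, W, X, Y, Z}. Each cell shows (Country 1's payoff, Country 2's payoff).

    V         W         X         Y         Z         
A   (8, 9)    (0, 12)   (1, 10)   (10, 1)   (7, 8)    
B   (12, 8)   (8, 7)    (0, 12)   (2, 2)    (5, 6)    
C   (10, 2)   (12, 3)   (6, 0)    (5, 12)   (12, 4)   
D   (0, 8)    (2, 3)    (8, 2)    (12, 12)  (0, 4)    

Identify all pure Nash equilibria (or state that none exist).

(D, Y)

Find each player's best response to every opponent strategy; NE are the intersections.
Country 1's best responses — vs V: B (payoff 12); vs W: C (payoff 12); vs X: D (payoff 8); vs Y: D (payoff 12); vs Z: C (payoff 12).
Country 2's best responses — vs A: W (payoff 12); vs B: X (payoff 12); vs C: Y (payoff 12); vs D: Y (payoff 12).
The only mutual best response is (D, Y); neither player gains by switching there.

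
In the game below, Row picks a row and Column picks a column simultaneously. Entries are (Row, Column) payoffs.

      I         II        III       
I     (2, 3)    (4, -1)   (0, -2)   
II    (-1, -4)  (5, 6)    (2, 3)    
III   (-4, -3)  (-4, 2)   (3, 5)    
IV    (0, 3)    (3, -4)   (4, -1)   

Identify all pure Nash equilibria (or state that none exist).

(I, I) and (II, II)

Find each player's best response to every opponent strategy; NE are the intersections.
Row's best responses — vs I: I (payoff 2); vs II: II (payoff 5); vs III: IV (payoff 4).
Column's best responses — vs I: I (payoff 3); vs II: II (payoff 6); vs III: III (payoff 5); vs IV: I (payoff 3).
Mutual best responses occur at (I, I) and (II, II); at each, neither player gains by switching.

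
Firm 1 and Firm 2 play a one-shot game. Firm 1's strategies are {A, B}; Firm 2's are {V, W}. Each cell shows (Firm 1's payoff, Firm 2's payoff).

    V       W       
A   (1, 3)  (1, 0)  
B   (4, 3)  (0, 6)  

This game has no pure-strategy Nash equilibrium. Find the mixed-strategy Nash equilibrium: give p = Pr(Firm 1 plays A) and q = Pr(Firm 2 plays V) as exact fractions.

Each player's mixing probability is pinned down by making the *other* player indifferent.
Firm 2 indifferent between V and W: p·3 + (1−p)·3 = p·0 + (1−p)·6 ⟹ 3 + 0p = 6 + (-6)p ⟹ p = 1/2.
Firm 1 indifferent between A and B: q·1 + (1−q)·1 = q·4 + (1−q)·0 ⟹ 1 + 0q = 0 + 4q ⟹ q = 1/4.

p = 1/2, q = 1/4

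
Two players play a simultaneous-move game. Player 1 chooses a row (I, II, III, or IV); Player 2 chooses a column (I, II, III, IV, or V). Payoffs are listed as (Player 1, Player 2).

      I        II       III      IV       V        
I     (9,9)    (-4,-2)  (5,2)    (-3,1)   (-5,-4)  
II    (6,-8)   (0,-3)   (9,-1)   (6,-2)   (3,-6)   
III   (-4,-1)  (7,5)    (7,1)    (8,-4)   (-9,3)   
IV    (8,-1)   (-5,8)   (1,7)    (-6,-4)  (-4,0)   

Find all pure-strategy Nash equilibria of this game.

(I, I), (II, III), and (III, II)

Find each player's best response to every opponent strategy; NE are the intersections.
Player 1's best responses — vs I: I (payoff 9); vs II: III (payoff 7); vs III: II (payoff 9); vs IV: III (payoff 8); vs V: II (payoff 3).
Player 2's best responses — vs I: I (payoff 9); vs II: III (payoff -1); vs III: II (payoff 5); vs IV: II (payoff 8).
Mutual best responses occur at (I, I), (II, III), and (III, II); at each, neither player gains by switching.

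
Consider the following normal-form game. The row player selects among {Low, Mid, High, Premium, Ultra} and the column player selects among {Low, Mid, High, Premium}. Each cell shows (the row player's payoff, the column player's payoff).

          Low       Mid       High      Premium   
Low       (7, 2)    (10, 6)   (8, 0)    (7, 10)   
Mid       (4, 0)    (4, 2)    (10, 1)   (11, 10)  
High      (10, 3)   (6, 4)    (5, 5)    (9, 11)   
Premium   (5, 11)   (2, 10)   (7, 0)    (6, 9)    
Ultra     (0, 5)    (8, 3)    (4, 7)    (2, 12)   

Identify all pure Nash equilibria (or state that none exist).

(Mid, Premium)

Check mutual best responses: a cell is a NE iff neither player can gain by unilaterally deviating.
The row player's best responses — vs Low: High (payoff 10); vs Mid: Low (payoff 10); vs High: Mid (payoff 10); vs Premium: Mid (payoff 11).
The column player's best responses — vs Low: Premium (payoff 10); vs Mid: Premium (payoff 10); vs High: Premium (payoff 11); vs Premium: Low (payoff 11); vs Ultra: Premium (payoff 12).
The only mutual best response is (Mid, Premium); neither player gains by switching there.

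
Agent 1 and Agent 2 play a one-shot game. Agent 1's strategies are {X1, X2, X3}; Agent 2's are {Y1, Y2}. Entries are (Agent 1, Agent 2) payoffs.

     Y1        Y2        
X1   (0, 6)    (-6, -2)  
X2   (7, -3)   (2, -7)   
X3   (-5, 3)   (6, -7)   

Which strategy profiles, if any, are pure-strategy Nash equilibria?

(X2, Y1)

Check mutual best responses: a cell is a NE iff neither player can gain by unilaterally deviating.
Agent 1's best responses — vs Y1: X2 (payoff 7); vs Y2: X3 (payoff 6).
Agent 2's best responses — vs X1: Y1 (payoff 6); vs X2: Y1 (payoff -3); vs X3: Y1 (payoff 3).
The only mutual best response is (X2, Y1); neither player gains by switching there.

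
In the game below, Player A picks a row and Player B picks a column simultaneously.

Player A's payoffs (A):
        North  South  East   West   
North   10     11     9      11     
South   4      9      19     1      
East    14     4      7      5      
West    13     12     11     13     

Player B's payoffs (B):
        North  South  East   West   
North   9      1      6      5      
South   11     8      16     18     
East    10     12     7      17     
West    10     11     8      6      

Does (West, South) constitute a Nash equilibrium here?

Yes

Holding Player B at South: Player A gets 12 from West, versus 11 from North, 9 from South, 4 from East. No profitable deviation for Player A.
Holding Player A at West: Player B gets 11 from South, versus 10 from North, 8 from East, 6 from West. No profitable deviation for Player B either.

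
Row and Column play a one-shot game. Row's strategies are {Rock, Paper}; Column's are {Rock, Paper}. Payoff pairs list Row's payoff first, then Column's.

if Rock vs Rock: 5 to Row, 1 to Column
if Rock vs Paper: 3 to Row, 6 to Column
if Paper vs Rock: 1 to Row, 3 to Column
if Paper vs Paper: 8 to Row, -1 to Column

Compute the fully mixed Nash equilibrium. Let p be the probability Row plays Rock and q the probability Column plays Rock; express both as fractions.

Each player's mixing probability is pinned down by making the *other* player indifferent.
Column indifferent between Rock and Paper: p·1 + (1−p)·3 = p·6 + (1−p)·(-1) ⟹ 3 + (-2)p = (-1) + 7p ⟹ p = 4/9.
Row indifferent between Rock and Paper: q·5 + (1−q)·3 = q·1 + (1−q)·8 ⟹ 3 + 2q = 8 + (-7)q ⟹ q = 5/9.

p = 4/9, q = 5/9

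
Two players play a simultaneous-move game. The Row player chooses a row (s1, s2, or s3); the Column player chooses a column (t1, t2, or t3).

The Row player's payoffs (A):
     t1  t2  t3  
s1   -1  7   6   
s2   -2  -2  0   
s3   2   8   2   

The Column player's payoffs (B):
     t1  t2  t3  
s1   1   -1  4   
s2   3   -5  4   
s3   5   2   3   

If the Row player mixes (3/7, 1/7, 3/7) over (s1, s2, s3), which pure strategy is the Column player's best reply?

t3

The Column player's best reply maximizes expected payoff against the mix.
t1: (3/7)·1 + (1/7)·3 + (3/7)·5 = 3
t2: (3/7)·(-1) + (1/7)·(-5) + (3/7)·2 = -2/7
t3: (3/7)·4 + (1/7)·4 + (3/7)·3 = 25/7
Highest expected payoff is 25/7, from t3.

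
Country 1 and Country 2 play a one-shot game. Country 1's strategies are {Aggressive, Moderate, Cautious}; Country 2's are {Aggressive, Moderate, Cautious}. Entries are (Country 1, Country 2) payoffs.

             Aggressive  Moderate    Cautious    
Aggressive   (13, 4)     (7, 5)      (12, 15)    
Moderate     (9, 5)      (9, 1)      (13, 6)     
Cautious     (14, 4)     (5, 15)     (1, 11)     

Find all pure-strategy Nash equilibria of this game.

Find each player's best response to every opponent strategy; NE are the intersections.
Country 1's best responses — vs Aggressive: Cautious (payoff 14); vs Moderate: Moderate (payoff 9); vs Cautious: Moderate (payoff 13).
Country 2's best responses — vs Aggressive: Cautious (payoff 15); vs Moderate: Cautious (payoff 6); vs Cautious: Moderate (payoff 15).
The only mutual best response is (Moderate, Cautious); neither player gains by switching there.

(Moderate, Cautious)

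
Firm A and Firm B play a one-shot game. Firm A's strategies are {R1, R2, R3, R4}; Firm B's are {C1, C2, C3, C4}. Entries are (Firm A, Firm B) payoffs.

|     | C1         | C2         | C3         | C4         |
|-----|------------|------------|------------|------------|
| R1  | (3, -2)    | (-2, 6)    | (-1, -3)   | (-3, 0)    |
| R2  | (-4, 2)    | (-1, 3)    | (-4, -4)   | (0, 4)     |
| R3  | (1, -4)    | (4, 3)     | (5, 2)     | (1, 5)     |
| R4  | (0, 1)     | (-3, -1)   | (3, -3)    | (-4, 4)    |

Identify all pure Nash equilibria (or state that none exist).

(R3, C4)

Check mutual best responses: a cell is a NE iff neither player can gain by unilaterally deviating.
Firm A's best responses — vs C1: R1 (payoff 3); vs C2: R3 (payoff 4); vs C3: R3 (payoff 5); vs C4: R3 (payoff 1).
Firm B's best responses — vs R1: C2 (payoff 6); vs R2: C4 (payoff 4); vs R3: C4 (payoff 5); vs R4: C4 (payoff 4).
The only mutual best response is (R3, C4); neither player gains by switching there.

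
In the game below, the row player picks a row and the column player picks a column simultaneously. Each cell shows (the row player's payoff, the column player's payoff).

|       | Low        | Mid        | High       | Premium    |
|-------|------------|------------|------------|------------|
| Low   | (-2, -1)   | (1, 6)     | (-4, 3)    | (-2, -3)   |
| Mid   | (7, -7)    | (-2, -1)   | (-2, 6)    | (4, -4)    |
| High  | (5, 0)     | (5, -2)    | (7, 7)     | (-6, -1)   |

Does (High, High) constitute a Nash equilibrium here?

Yes

Holding the column player at High: the row player gets 7 from High, versus -4 from Low, -2 from Mid. No profitable deviation for the row player.
Holding the row player at High: the column player gets 7 from High, versus 0 from Low, -2 from Mid, -1 from Premium. No profitable deviation for the column player either.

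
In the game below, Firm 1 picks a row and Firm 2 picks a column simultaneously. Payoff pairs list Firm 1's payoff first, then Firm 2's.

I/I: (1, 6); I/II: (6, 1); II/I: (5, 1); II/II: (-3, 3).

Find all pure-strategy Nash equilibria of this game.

Check mutual best responses: a cell is a NE iff neither player can gain by unilaterally deviating.
Firm 1's best responses — vs I: II (payoff 5); vs II: I (payoff 6).
Firm 2's best responses — vs I: I (payoff 6); vs II: II (payoff 3).
No cell has both players best-responding. For instance, Firm 1's best reply to II is I, but against I Firm 2 prefers I over II.

None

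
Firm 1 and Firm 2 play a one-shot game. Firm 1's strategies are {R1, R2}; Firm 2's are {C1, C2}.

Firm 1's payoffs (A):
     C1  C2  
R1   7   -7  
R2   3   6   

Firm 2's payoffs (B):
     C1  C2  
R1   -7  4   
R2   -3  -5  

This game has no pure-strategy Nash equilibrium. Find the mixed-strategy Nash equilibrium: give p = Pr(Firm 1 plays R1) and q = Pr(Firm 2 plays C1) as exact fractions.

p = 2/13, q = 13/17

In a mixed NE each player is indifferent between their pure strategies, so the opponent's mix sets the indifference.
Firm 2 indifferent between C1 and C2: p·(-7) + (1−p)·(-3) = p·4 + (1−p)·(-5) ⟹ (-3) + (-4)p = (-5) + 9p ⟹ p = 2/13.
Firm 1 indifferent between R1 and R2: q·7 + (1−q)·(-7) = q·3 + (1−q)·6 ⟹ (-7) + 14q = 6 + (-3)q ⟹ q = 13/17.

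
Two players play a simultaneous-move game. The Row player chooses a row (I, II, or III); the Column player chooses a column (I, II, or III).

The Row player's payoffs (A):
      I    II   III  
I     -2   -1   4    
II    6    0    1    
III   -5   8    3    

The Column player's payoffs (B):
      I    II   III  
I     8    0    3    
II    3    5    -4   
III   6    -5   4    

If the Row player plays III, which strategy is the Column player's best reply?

With the Row player fixed at III, the Column player's payoffs are: I → 6, II → -5, III → 4.
The maximum is 6, achieved by I.

I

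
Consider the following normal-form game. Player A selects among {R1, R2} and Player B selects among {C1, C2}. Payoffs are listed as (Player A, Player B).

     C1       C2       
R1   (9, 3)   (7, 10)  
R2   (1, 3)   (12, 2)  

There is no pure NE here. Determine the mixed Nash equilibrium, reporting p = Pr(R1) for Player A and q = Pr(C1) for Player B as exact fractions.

p = 1/8, q = 5/13

Each player's mixing probability is pinned down by making the *other* player indifferent.
Player B indifferent between C1 and C2: p·3 + (1−p)·3 = p·10 + (1−p)·2 ⟹ 3 + 0p = 2 + 8p ⟹ p = 1/8.
Player A indifferent between R1 and R2: q·9 + (1−q)·7 = q·1 + (1−q)·12 ⟹ 7 + 2q = 12 + (-11)q ⟹ q = 5/13.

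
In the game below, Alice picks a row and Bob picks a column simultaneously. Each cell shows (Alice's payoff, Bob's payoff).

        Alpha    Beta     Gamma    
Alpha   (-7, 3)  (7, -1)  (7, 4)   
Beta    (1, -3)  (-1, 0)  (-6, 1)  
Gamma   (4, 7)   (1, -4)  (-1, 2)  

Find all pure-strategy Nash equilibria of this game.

A profile is a Nash equilibrium when each player is best-responding to the other.
Alice's best responses — vs Alpha: Gamma (payoff 4); vs Beta: Alpha (payoff 7); vs Gamma: Alpha (payoff 7).
Bob's best responses — vs Alpha: Gamma (payoff 4); vs Beta: Gamma (payoff 1); vs Gamma: Alpha (payoff 7).
Mutual best responses occur at (Alpha, Gamma) and (Gamma, Alpha); at each, neither player gains by switching.

(Alpha, Gamma) and (Gamma, Alpha)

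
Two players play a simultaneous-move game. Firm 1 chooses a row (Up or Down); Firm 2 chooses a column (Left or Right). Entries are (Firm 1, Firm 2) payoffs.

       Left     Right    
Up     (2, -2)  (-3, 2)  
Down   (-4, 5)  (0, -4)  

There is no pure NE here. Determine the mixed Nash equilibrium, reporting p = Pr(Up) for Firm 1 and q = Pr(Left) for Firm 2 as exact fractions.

p = 9/13, q = 1/3

In a mixed NE each player is indifferent between their pure strategies, so the opponent's mix sets the indifference.
Firm 2 indifferent between Left and Right: p·(-2) + (1−p)·5 = p·2 + (1−p)·(-4) ⟹ 5 + (-7)p = (-4) + 6p ⟹ p = 9/13.
Firm 1 indifferent between Up and Down: q·2 + (1−q)·(-3) = q·(-4) + (1−q)·0 ⟹ (-3) + 5q = 0 + (-4)q ⟹ q = 1/3.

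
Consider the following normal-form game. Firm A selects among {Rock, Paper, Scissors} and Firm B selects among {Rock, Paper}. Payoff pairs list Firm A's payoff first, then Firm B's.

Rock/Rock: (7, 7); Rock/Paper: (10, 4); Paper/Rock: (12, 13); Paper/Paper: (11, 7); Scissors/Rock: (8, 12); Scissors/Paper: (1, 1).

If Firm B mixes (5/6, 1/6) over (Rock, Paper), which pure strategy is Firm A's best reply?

Compute Firm A's expected payoff from each pure strategy against the given mix.
Rock: (5/6)·7 + (1/6)·10 = 15/2
Paper: (5/6)·12 + (1/6)·11 = 71/6
Scissors: (5/6)·8 + (1/6)·1 = 41/6
Highest expected payoff is 71/6, from Paper.

Paper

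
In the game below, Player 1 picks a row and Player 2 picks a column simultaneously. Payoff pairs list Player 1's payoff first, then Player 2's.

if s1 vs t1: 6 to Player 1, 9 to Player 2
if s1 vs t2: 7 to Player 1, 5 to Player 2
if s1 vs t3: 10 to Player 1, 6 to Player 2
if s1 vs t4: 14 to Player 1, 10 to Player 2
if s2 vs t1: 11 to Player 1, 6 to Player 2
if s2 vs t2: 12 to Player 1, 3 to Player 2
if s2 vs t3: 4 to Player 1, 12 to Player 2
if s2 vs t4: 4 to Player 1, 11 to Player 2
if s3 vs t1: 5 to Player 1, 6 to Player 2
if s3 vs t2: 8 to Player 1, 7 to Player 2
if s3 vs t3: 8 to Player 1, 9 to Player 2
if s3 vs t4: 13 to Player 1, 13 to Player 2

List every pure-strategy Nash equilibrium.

Check mutual best responses: a cell is a NE iff neither player can gain by unilaterally deviating.
Player 1's best responses — vs t1: s2 (payoff 11); vs t2: s2 (payoff 12); vs t3: s1 (payoff 10); vs t4: s1 (payoff 14).
Player 2's best responses — vs s1: t4 (payoff 10); vs s2: t3 (payoff 12); vs s3: t4 (payoff 13).
The only mutual best response is (s1, t4); neither player gains by switching there.

(s1, t4)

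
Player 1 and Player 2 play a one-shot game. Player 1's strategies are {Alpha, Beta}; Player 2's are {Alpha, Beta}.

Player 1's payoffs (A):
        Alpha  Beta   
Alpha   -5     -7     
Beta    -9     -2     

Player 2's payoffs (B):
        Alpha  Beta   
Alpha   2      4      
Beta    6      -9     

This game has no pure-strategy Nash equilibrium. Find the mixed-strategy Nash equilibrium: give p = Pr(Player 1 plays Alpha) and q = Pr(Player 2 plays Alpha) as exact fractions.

In a mixed NE each player is indifferent between their pure strategies, so the opponent's mix sets the indifference.
Player 2 indifferent between Alpha and Beta: p·2 + (1−p)·6 = p·4 + (1−p)·(-9) ⟹ 6 + (-4)p = (-9) + 13p ⟹ p = 15/17.
Player 1 indifferent between Alpha and Beta: q·(-5) + (1−q)·(-7) = q·(-9) + (1−q)·(-2) ⟹ (-7) + 2q = (-2) + (-7)q ⟹ q = 5/9.

p = 15/17, q = 5/9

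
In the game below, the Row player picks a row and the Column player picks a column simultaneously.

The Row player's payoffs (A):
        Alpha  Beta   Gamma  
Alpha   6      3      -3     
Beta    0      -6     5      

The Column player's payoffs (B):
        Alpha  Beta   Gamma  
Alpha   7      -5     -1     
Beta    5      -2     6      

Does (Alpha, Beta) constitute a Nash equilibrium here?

No

Holding the Column player at Beta: the Row player gets 3 from Alpha, versus -6 from Beta. No profitable deviation for the Row player.
Holding the Row player at Alpha: the Column player gets -5 from Beta but could get 7 by switching to Alpha. The Column player has a profitable deviation.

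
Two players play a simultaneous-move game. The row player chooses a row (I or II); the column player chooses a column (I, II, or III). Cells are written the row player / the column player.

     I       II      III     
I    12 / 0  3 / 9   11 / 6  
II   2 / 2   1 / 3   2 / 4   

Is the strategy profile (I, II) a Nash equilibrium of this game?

Holding the column player at II: the row player gets 3 from I, versus 1 from II. No profitable deviation for the row player.
Holding the row player at I: the column player gets 9 from II, versus 0 from I, 6 from III. No profitable deviation for the column player either.

Yes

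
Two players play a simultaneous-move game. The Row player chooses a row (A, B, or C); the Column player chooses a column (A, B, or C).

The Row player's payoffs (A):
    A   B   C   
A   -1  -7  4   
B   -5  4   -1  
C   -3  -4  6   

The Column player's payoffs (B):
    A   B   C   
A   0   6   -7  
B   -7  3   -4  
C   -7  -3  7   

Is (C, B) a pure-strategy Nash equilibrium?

Holding the Column player at B: the Row player gets -4 from C but could get 4 by switching to B. The Row player has a profitable deviation.

No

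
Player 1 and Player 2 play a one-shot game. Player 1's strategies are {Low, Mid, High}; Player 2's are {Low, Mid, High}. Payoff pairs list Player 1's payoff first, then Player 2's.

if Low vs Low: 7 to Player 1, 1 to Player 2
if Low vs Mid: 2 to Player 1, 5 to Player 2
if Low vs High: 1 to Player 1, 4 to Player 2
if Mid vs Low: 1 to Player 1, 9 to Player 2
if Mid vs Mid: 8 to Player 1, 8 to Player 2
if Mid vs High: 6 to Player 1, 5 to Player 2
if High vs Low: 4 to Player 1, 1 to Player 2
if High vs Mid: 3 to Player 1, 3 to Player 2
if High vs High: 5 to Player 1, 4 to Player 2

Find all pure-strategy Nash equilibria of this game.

A profile is a Nash equilibrium when each player is best-responding to the other.
Player 1's best responses — vs Low: Low (payoff 7); vs Mid: Mid (payoff 8); vs High: Mid (payoff 6).
Player 2's best responses — vs Low: Mid (payoff 5); vs Mid: Low (payoff 9); vs High: High (payoff 4).
No cell has both players best-responding. For instance, Player 1's best reply to Mid is Mid, but against Mid Player 2 prefers Low over Mid.

There is no pure-strategy Nash equilibrium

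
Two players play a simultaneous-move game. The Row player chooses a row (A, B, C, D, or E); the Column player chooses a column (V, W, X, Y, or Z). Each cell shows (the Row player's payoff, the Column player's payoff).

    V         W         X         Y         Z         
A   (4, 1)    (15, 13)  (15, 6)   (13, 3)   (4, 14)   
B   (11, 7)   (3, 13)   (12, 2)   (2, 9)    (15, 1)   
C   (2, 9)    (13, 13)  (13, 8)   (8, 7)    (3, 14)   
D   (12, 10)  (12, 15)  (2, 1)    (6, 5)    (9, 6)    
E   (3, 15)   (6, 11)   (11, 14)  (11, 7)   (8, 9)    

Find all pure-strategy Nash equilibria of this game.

There is no pure-strategy Nash equilibrium

Check mutual best responses: a cell is a NE iff neither player can gain by unilaterally deviating.
The Row player's best responses — vs V: D (payoff 12); vs W: A (payoff 15); vs X: A (payoff 15); vs Y: A (payoff 13); vs Z: B (payoff 15).
The Column player's best responses — vs A: Z (payoff 14); vs B: W (payoff 13); vs C: Z (payoff 14); vs D: W (payoff 15); vs E: V (payoff 15).
No cell has both players best-responding. For instance, the Row player's best reply to W is A, but against A the Column player prefers Z over W.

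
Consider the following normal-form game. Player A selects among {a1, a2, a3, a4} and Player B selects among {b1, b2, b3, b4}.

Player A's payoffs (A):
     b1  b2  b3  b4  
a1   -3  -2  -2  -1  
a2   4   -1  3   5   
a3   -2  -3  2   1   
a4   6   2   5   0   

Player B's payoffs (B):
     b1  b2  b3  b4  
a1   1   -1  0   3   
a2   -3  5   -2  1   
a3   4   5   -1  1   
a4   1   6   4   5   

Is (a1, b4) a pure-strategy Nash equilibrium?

Holding Player B at b4: Player A gets -1 from a1 but could get 5 by switching to a2. Player A has a profitable deviation.

No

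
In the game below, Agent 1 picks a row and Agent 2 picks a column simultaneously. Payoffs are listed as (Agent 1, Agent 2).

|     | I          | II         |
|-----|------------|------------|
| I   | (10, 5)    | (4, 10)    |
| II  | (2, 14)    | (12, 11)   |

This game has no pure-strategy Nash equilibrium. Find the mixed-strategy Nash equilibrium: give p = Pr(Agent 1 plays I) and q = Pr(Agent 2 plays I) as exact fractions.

p = 3/8, q = 1/2

Each player's mixing probability is pinned down by making the *other* player indifferent.
Agent 2 indifferent between I and II: p·5 + (1−p)·14 = p·10 + (1−p)·11 ⟹ 14 + (-9)p = 11 + (-1)p ⟹ p = 3/8.
Agent 1 indifferent between I and II: q·10 + (1−q)·4 = q·2 + (1−q)·12 ⟹ 4 + 6q = 12 + (-10)q ⟹ q = 1/2.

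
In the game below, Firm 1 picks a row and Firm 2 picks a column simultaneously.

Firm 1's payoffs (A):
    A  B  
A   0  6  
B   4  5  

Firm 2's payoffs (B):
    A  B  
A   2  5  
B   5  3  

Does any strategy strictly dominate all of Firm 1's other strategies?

A strategy is strictly dominant if it gives Firm 1 a strictly higher payoff than every other strategy, against every choice by the opponent.
A is not dominant: against A, B gives 4 > 0.
B is not dominant: against B, A gives 6 > 5.
No single strategy is best against every opponent action.

None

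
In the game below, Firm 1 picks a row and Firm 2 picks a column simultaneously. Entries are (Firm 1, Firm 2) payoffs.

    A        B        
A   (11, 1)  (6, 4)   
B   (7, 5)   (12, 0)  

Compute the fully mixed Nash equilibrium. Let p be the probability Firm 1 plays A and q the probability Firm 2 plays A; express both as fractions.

p = 5/8, q = 3/5

Each player's mixing probability is pinned down by making the *other* player indifferent.
Firm 2 indifferent between A and B: p·1 + (1−p)·5 = p·4 + (1−p)·0 ⟹ 5 + (-4)p = 0 + 4p ⟹ p = 5/8.
Firm 1 indifferent between A and B: q·11 + (1−q)·6 = q·7 + (1−q)·12 ⟹ 6 + 5q = 12 + (-5)q ⟹ q = 3/5.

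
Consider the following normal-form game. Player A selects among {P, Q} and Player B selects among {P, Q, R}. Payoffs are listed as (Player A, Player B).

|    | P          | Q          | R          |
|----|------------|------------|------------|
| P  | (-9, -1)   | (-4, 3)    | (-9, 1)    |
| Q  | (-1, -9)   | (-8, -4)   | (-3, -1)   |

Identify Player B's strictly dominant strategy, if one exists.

No strictly dominant strategy

Check whether one of Player B's strategies beats all alternatives regardless of what the opponent does.
P is not dominant: against P, Q gives 3 > -1.
Q is not dominant: against Q, R gives -1 > -4.
R is not dominant: against P, Q gives 3 > 1.
No single strategy is best against every opponent action.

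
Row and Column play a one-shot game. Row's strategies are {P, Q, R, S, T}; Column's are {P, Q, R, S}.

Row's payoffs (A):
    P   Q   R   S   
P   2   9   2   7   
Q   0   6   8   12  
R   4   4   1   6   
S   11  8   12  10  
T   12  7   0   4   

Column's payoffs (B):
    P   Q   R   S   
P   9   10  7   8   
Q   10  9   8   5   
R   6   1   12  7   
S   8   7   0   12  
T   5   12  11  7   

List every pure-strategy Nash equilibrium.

Check mutual best responses: a cell is a NE iff neither player can gain by unilaterally deviating.
Row's best responses — vs P: T (payoff 12); vs Q: P (payoff 9); vs R: S (payoff 12); vs S: Q (payoff 12).
Column's best responses — vs P: Q (payoff 10); vs Q: P (payoff 10); vs R: R (payoff 12); vs S: S (payoff 12); vs T: Q (payoff 12).
The only mutual best response is (P, Q); neither player gains by switching there.

(P, Q)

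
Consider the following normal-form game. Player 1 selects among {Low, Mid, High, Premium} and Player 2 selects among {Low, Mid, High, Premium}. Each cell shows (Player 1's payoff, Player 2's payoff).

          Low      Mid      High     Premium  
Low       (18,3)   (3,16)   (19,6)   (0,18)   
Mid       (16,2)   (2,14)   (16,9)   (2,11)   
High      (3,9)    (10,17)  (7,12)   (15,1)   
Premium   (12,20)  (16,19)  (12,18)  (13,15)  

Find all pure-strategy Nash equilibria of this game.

Check mutual best responses: a cell is a NE iff neither player can gain by unilaterally deviating.
Player 1's best responses — vs Low: Low (payoff 18); vs Mid: Premium (payoff 16); vs High: Low (payoff 19); vs Premium: High (payoff 15).
Player 2's best responses — vs Low: Premium (payoff 18); vs Mid: Mid (payoff 14); vs High: Mid (payoff 17); vs Premium: Low (payoff 20).
No cell has both players best-responding. For instance, Player 1's best reply to High is Low, but against Low Player 2 prefers Premium over High.

None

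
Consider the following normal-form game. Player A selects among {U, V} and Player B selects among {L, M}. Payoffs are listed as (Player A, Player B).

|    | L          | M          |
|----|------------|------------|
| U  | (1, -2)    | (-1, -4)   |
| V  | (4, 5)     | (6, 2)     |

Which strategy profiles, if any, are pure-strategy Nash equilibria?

(V, L)

Check mutual best responses: a cell is a NE iff neither player can gain by unilaterally deviating.
Player A's best responses — vs L: V (payoff 4); vs M: V (payoff 6).
Player B's best responses — vs U: L (payoff -2); vs V: L (payoff 5).
The only mutual best response is (V, L); neither player gains by switching there.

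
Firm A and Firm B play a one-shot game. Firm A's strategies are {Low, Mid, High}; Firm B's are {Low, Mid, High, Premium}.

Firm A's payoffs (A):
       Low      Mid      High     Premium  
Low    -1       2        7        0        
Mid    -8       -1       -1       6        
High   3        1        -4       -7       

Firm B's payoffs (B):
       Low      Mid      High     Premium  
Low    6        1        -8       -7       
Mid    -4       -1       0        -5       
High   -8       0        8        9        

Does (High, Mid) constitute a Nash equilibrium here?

No

Holding Firm B at Mid: Firm A gets 1 from High but could get 2 by switching to Low. Firm A has a profitable deviation.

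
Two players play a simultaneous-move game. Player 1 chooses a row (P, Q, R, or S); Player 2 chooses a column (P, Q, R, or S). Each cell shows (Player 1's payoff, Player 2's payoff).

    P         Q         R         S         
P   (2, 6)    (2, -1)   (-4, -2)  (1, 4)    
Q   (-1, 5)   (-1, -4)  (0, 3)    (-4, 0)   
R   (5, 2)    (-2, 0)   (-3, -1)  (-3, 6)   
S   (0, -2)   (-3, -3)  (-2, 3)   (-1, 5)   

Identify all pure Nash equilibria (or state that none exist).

There is no pure-strategy Nash equilibrium

Check mutual best responses: a cell is a NE iff neither player can gain by unilaterally deviating.
Player 1's best responses — vs P: R (payoff 5); vs Q: P (payoff 2); vs R: Q (payoff 0); vs S: P (payoff 1).
Player 2's best responses — vs P: P (payoff 6); vs Q: P (payoff 5); vs R: S (payoff 6); vs S: S (payoff 5).
No cell has both players best-responding. For instance, Player 1's best reply to R is Q, but against Q Player 2 prefers P over R.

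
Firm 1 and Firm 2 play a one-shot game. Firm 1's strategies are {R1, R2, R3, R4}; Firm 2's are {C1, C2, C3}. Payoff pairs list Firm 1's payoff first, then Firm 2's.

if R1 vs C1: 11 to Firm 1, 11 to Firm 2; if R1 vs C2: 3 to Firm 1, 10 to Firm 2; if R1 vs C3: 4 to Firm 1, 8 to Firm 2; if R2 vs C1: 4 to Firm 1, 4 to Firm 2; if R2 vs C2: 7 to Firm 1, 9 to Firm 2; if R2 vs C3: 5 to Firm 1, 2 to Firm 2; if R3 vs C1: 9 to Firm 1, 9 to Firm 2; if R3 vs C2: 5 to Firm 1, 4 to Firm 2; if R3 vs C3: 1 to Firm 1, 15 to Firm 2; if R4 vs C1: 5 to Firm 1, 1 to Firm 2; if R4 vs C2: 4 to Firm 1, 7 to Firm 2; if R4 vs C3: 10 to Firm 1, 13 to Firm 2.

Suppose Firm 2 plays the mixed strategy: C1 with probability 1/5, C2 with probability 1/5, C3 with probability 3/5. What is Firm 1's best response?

Compute Firm 1's expected payoff from each pure strategy against the given mix.
R1: (1/5)·11 + (1/5)·3 + (3/5)·4 = 26/5
R2: (1/5)·4 + (1/5)·7 + (3/5)·5 = 26/5
R3: (1/5)·9 + (1/5)·5 + (3/5)·1 = 17/5
R4: (1/5)·5 + (1/5)·4 + (3/5)·10 = 39/5
Highest expected payoff is 39/5, from R4.

R4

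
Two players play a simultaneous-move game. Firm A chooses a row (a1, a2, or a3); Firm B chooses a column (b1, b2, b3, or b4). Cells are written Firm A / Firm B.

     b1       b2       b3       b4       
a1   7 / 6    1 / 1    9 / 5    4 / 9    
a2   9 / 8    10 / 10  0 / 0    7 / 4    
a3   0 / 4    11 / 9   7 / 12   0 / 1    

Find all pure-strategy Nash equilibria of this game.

Check mutual best responses: a cell is a NE iff neither player can gain by unilaterally deviating.
Firm A's best responses — vs b1: a2 (payoff 9); vs b2: a3 (payoff 11); vs b3: a1 (payoff 9); vs b4: a2 (payoff 7).
Firm B's best responses — vs a1: b4 (payoff 9); vs a2: b2 (payoff 10); vs a3: b3 (payoff 12).
No cell has both players best-responding. For instance, Firm A's best reply to b3 is a1, but against a1 Firm B prefers b4 over b3.

None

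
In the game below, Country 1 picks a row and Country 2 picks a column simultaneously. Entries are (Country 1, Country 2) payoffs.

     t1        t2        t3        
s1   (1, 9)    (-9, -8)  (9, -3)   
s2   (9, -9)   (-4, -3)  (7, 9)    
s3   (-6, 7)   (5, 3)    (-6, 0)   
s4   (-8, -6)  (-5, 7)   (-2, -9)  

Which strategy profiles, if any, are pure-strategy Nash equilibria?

Check mutual best responses: a cell is a NE iff neither player can gain by unilaterally deviating.
Country 1's best responses — vs t1: s2 (payoff 9); vs t2: s3 (payoff 5); vs t3: s1 (payoff 9).
Country 2's best responses — vs s1: t1 (payoff 9); vs s2: t3 (payoff 9); vs s3: t1 (payoff 7); vs s4: t2 (payoff 7).
No cell has both players best-responding. For instance, Country 1's best reply to t3 is s1, but against s1 Country 2 prefers t1 over t3.

None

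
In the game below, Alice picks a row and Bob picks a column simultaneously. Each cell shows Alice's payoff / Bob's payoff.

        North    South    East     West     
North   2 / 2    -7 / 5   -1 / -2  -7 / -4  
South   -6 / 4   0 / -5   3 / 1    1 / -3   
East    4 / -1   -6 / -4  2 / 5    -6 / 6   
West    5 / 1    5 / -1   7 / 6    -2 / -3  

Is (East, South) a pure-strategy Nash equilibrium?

No

Holding Bob at South: Alice gets -6 from East but could get 5 by switching to West. Alice has a profitable deviation.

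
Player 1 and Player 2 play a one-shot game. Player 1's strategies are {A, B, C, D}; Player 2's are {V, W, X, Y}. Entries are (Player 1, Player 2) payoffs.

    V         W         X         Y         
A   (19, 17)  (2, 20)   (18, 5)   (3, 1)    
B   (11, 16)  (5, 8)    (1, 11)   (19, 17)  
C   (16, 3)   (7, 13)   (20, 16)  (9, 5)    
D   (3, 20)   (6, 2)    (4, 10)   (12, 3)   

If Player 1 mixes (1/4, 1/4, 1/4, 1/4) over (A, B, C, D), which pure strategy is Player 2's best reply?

V

Player 2's best reply maximizes expected payoff against the mix.
V: (1/4)·17 + (1/4)·16 + (1/4)·3 + (1/4)·20 = 14
W: (1/4)·20 + (1/4)·8 + (1/4)·13 + (1/4)·2 = 43/4
X: (1/4)·5 + (1/4)·11 + (1/4)·16 + (1/4)·10 = 21/2
Y: (1/4)·1 + (1/4)·17 + (1/4)·5 + (1/4)·3 = 13/2
Highest expected payoff is 14, from V.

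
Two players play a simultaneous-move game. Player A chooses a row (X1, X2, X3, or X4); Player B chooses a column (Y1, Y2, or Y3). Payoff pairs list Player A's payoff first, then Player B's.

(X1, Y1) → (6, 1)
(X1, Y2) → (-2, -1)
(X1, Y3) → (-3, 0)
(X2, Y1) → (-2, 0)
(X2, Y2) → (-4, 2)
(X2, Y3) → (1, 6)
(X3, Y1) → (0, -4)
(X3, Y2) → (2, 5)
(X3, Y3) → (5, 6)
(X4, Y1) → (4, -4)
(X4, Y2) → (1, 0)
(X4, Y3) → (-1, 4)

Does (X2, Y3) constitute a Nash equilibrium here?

No

Holding Player B at Y3: Player A gets 1 from X2 but could get 5 by switching to X3. Player A has a profitable deviation.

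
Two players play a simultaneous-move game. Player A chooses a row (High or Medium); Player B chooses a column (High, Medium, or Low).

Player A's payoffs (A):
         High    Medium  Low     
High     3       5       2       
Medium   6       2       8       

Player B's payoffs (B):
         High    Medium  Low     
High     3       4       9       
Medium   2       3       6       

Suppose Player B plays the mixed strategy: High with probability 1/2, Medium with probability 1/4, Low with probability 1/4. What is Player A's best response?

Medium

Player A's best reply maximizes expected payoff against the mix.
High: (1/2)·3 + (1/4)·5 + (1/4)·2 = 13/4
Medium: (1/2)·6 + (1/4)·2 + (1/4)·8 = 11/2
Highest expected payoff is 11/2, from Medium.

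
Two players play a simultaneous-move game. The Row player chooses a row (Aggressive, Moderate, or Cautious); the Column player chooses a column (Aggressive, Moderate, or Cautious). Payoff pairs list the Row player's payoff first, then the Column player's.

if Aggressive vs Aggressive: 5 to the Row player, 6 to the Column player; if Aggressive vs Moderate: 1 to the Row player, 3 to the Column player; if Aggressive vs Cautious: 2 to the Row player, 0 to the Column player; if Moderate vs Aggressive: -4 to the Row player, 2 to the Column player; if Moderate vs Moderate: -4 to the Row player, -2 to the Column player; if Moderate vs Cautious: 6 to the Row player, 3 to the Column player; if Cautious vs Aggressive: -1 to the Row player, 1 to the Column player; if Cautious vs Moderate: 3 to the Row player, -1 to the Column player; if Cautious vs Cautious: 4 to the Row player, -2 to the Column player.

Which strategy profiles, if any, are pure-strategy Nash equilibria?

(Aggressive, Aggressive) and (Moderate, Cautious)

A profile is a Nash equilibrium when each player is best-responding to the other.
The Row player's best responses — vs Aggressive: Aggressive (payoff 5); vs Moderate: Cautious (payoff 3); vs Cautious: Moderate (payoff 6).
The Column player's best responses — vs Aggressive: Aggressive (payoff 6); vs Moderate: Cautious (payoff 3); vs Cautious: Aggressive (payoff 1).
Mutual best responses occur at (Aggressive, Aggressive) and (Moderate, Cautious); at each, neither player gains by switching.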